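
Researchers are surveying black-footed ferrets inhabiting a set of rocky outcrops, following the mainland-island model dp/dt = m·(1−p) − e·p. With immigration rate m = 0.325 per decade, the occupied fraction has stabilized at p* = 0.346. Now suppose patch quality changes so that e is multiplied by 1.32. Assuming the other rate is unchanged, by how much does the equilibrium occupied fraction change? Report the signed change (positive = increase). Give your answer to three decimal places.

-0.060

Balance m(1−p*) = e·p* gives e = m(1−p*)/p* = 0.325×0.65400/0.34600 = 0.61431.
New p* = m/(m+e) = 0.32500/(0.32500+0.81089) = 0.28612.
Δp* = 0.28612 − 0.34600 = -0.05988.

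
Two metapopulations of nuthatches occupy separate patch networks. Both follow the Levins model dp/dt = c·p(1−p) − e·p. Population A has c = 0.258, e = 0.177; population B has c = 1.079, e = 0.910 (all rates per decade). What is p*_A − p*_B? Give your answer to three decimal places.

0.157

A: p*_A = 1 − 0.177/0.258 = 0.3140.
B: p*_B = 1 − 0.910/1.079 = 0.1566.
p*_A − p*_B = 0.3140 − 0.1566 = 0.1573.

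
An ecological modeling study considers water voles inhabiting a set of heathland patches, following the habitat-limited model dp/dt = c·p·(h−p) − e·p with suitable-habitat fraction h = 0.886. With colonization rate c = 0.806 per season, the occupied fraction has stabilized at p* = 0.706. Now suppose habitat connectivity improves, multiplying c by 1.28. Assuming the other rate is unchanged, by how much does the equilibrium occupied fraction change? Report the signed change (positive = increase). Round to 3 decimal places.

Balance c(h−p*) = e gives e = 0.806×(0.886 − 0.70600) = 0.14508.
New p* = 0.886 − e/c = 0.886 − 0.14508/1.03168 = 0.74538.
Δp* = 0.74538 − 0.70600 = +0.03938.

0.039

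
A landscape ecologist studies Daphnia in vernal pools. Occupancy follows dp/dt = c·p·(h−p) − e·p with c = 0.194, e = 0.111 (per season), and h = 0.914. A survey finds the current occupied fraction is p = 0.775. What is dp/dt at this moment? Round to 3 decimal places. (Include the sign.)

Colonization term: c·p·(h−p) = 0.194×0.775×0.1390 = 0.02090.
Extinction term: e·p = 0.08603.
dp/dt = 0.02090 − 0.08603 = -0.06513.

-0.065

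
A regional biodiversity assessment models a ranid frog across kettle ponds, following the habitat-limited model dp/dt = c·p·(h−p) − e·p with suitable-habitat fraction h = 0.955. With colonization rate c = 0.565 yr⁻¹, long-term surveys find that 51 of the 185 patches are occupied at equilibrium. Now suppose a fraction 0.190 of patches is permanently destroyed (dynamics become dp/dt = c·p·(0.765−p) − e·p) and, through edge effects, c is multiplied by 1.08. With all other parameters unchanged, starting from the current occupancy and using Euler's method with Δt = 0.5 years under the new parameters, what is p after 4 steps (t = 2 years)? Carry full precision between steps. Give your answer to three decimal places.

Observed p* = 51/185 = 0.27568.
Balance c(h−p*) = e gives e = 0.565×(0.955 − 0.27568) = 0.38382.
Starting from p₀ = 0.27568; update p ← p + (dp/dt)·Δt with the new parameters.
p: 0.27568 → 0.26393  (Δp = -0.01175)
p: 0.26393 → 0.25363  (Δp = -0.01030)
p: 0.25363 → 0.24452  (Δp = -0.00910)
p: 0.24452 → 0.23643  (Δp = -0.00810)

0.236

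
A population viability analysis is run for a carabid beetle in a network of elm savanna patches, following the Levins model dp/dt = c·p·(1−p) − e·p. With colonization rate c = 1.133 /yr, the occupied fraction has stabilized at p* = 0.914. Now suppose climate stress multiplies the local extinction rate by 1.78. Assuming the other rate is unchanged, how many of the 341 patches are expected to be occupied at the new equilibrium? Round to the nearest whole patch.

289

Balance c(1−p*) = e gives e = 1.133×(1 − 0.91400) = 0.09744.
New p* = 1 − e/c = 1 − 0.17344/1.13300 = 0.84692.
Expected occupied = 341 × 0.84692 = 288.80 ≈ 289.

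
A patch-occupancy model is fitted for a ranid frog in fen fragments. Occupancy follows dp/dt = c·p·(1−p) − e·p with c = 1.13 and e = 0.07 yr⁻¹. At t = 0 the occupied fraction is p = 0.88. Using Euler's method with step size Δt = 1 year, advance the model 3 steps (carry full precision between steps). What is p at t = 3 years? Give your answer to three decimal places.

0.938

Update rule: p ← p + [c·p·(1−p) − e·p]·Δt with Δt = 1.
step 1: Δp = +0.05773, p = 0.93773
step 2: Δp = +0.00034, p = 0.93807
step 3: Δp = -0.00002, p = 0.93805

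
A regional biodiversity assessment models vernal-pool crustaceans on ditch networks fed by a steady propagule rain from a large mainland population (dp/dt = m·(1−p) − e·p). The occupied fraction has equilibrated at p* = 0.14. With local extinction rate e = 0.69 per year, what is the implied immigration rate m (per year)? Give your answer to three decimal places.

At equilibrium m(1−p*) = e·p*, so m = e·p*/(1−p*).
m = 0.69 × 0.14 / 0.8600 = 0.0966/0.8600 = 0.1123.

0.112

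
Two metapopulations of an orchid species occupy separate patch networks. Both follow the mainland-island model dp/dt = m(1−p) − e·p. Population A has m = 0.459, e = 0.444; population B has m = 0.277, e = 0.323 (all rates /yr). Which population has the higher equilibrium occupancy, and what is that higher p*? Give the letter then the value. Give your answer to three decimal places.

A: p*_A = m/(m+e) = 0.459/0.9030 = 0.5083.
B: p*_B = 0.277/0.6000 = 0.4617.
A is higher at 0.5083.

A, 0.508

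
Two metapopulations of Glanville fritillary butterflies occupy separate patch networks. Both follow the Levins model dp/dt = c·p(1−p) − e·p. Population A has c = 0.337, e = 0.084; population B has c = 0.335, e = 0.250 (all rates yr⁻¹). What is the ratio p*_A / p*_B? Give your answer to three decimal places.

A: p*_A = 1 − 0.084/0.337 = 0.7507.
B: p*_B = 1 − 0.250/0.335 = 0.2537.
p*_A / p*_B = 0.7507/0.2537 = 2.9588.

2.959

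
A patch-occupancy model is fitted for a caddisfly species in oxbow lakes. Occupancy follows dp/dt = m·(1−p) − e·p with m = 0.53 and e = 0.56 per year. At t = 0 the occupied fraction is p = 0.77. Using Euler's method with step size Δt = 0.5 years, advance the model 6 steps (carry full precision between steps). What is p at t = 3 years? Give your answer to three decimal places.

0.489

Update rule: p ← p + [m·(1−p) − e·p]·Δt with Δt = 0.5.
t = 0.5: p = 0.77000 + (-0.15465) = 0.61535
t = 1: p = 0.61535 + (-0.07037) = 0.54498
t = 1.5: p = 0.54498 + (-0.03202) = 0.51297
t = 2: p = 0.51297 + (-0.01457) = 0.49840
t = 2.5: p = 0.49840 + (-0.00663) = 0.49177
t = 3: p = 0.49177 + (-0.00302) = 0.48876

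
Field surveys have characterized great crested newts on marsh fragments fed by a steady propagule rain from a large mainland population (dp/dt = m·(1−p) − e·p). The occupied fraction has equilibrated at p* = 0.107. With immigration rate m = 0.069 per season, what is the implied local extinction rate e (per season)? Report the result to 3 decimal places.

0.576

At equilibrium m(1−p*) = e·p*, so e = m(1−p*)/p*.
e = 0.069 × 0.8930 / 0.107 = 0.5759.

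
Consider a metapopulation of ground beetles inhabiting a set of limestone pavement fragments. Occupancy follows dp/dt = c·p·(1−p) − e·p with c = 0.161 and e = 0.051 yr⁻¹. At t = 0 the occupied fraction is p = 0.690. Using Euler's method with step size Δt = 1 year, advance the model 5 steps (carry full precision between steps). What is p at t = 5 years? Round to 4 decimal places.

0.6870

Update rule: p ← p + [c·p·(1−p) − e·p]·Δt with Δt = 1.
t = 1: p = 0.69000 + (-0.00075) = 0.68925
t = 2: p = 0.68925 + (-0.00067) = 0.68858
t = 3: p = 0.68858 + (-0.00059) = 0.68799
t = 4: p = 0.68799 + (-0.00053) = 0.68746
t = 5: p = 0.68746 + (-0.00047) = 0.68699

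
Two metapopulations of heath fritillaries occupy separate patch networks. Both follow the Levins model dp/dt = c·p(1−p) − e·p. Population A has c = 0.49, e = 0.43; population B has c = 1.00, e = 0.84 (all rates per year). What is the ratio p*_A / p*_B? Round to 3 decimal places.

0.765

A: p*_A = 1 − 0.43/0.49 = 0.1224.
B: p*_B = 1 − 0.84/1.00 = 0.1600.
p*_A / p*_B = 0.1224/0.1600 = 0.7653.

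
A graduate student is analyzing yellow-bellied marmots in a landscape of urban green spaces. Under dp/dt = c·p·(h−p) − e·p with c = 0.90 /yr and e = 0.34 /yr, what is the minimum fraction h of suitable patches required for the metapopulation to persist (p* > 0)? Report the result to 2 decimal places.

p* = h − e/c is positive only when h > e/c.
h_min = e/c = 0.34/0.90 = 0.3778.

0.38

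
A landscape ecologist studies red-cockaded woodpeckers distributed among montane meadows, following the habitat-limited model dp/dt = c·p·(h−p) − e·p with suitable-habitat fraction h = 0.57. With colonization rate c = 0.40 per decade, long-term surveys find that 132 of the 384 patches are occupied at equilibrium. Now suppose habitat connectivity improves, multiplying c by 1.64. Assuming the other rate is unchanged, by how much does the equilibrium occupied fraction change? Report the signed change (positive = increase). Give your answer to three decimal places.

Observed p* = 132/384 = 0.34375.
Balance c(h−p*) = e gives e = 0.40×(0.57 − 0.34375) = 0.09050.
New p* = 0.57 − e/c = 0.57 − 0.09050/0.65600 = 0.43204.
Δp* = 0.43204 − 0.34375 = +0.08829.

0.088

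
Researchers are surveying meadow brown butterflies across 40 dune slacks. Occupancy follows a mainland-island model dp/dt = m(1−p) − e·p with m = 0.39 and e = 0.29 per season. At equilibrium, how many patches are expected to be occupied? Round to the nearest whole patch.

p* = m/(m+e) = 0.39/0.6800 = 0.5735.
Expected occupied patches = N × p* = 40 × 0.5735 = 22.94 ≈ 23.

23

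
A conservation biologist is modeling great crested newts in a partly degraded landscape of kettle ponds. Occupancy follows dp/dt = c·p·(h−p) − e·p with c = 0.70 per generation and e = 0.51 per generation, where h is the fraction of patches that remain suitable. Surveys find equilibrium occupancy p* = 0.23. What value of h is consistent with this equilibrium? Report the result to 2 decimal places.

0.96

At equilibrium c(h−p*) = e, so h = p* + e/c.
h = 0.23 + 0.51/0.70 = 0.23 + 0.7286 = 0.9586.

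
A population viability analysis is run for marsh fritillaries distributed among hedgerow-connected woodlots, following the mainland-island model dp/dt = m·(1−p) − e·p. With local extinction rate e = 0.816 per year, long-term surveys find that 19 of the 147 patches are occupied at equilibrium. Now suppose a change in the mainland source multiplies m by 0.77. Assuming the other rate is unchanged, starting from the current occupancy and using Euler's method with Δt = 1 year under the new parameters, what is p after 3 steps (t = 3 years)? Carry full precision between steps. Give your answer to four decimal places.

0.1026

Observed p* = 19/147 = 0.12925.
Balance m(1−p*) = e·p* gives m = e·p*/(1−p*) = 0.816×0.12925/0.87075 = 0.12112.
Starting from p₀ = 0.12925; update p ← p + (dp/dt)·Δt with the new parameters.
t = 1: p = 0.12925 + (-0.02426) = 0.10499
t = 2: p = 0.10499 + (-0.00220) = 0.10279
t = 3: p = 0.10279 + (-0.00020) = 0.10259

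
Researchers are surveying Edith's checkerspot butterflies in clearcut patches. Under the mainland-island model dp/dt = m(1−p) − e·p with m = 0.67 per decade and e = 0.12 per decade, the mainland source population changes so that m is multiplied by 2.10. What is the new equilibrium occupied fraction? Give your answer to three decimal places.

Before: p* = 0.67/(0.67+0.12) = 0.8481.
After: m = 1.407, e = 0.12; p* = 1.407/1.5270 = 0.9214.

0.921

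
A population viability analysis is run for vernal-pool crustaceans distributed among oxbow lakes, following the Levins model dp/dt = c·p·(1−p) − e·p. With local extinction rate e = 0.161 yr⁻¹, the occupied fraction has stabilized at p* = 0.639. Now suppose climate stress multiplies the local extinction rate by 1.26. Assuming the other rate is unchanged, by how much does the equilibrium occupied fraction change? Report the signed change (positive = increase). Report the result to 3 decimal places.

Balance c(1−p*) = e gives c = e/(1 − 0.63900) = 0.161/0.36100 = 0.44598.
New p* = 1 − e/c = 1 − 0.20286/0.44598 = 0.54514.
Δp* = 0.54514 − 0.63900 = -0.09386.

-0.094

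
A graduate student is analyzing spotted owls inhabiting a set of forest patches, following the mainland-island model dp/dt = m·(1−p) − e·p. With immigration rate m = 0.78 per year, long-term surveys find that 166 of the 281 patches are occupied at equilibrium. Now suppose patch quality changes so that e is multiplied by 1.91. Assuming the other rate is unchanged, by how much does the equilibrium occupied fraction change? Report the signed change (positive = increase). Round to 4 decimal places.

Observed p* = 166/281 = 0.59075.
Balance m(1−p*) = e·p* gives e = m(1−p*)/p* = 0.78×0.40925/0.59075 = 0.54036.
New p* = m/(m+e) = 0.78000/(0.78000+1.03209) = 0.43044.
Δp* = 0.43044 − 0.59075 = -0.16031.

-0.1603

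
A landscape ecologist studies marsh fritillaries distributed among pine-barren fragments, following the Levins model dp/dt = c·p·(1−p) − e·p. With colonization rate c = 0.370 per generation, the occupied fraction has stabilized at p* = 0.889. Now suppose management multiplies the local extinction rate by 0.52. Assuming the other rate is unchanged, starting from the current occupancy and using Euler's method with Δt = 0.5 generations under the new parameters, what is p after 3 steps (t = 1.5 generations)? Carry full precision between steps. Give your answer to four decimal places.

0.9114

Balance c(1−p*) = e gives e = 0.370×(1 − 0.88900) = 0.04107.
Starting from p₀ = 0.88900; update p ← p + (dp/dt)·Δt with the new parameters.
t = 0.5: p = 0.88900 + (+0.00876) = 0.89776
t = 1: p = 0.89776 + (+0.00739) = 0.90516
t = 1.5: p = 0.90516 + (+0.00622) = 0.91137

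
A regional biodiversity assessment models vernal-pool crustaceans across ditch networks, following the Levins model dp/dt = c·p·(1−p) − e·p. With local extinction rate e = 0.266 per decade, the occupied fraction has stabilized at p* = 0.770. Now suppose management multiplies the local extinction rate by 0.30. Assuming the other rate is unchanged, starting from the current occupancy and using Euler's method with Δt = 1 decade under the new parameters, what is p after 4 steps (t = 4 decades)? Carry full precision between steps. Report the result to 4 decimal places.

0.9310

Balance c(1−p*) = e gives c = e/(1 − 0.77000) = 0.266/0.23000 = 1.15652.
Starting from p₀ = 0.77000; update p ← p + (dp/dt)·Δt with the new parameters.
  1  |  dp/dt·Δt = +0.143374  |  p_1 = 0.913374
  2  |  dp/dt·Δt = +0.018619  |  p_2 = 0.931993
  3  |  dp/dt·Δt = -0.001070  |  p_3 = 0.930923
  4  |  dp/dt·Δt = +0.000083  |  p_4 = 0.931006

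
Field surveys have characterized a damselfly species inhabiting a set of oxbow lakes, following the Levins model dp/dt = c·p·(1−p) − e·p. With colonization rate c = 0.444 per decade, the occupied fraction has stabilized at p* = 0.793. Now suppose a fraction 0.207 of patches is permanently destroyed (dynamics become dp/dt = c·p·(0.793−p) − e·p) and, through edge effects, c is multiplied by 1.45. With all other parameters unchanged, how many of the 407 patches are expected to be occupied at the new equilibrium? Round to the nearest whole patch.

265

Balance c(1−p*) = e gives e = 0.444×(1 − 0.79300) = 0.09191.
New p* = 0.793 − e/c = 0.793 − 0.09191/0.64380 = 0.65024.
Expected occupied = 407 × 0.65024 = 264.65 ≈ 265.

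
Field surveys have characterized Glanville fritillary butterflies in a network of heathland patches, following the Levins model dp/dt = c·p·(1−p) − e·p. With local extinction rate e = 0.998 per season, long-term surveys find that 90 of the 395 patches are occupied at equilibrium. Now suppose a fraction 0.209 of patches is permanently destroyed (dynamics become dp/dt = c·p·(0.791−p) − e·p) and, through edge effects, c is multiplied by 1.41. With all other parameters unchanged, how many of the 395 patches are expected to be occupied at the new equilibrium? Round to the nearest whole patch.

96

Observed p* = 90/395 = 0.22785.
Balance c(1−p*) = e gives c = e/(1 − 0.22785) = 0.998/0.77215 = 1.29249.
New p* = 0.791 − e/c = 0.791 − 0.99800/1.82241 = 0.24337.
Expected occupied = 395 × 0.24337 = 96.13 ≈ 96.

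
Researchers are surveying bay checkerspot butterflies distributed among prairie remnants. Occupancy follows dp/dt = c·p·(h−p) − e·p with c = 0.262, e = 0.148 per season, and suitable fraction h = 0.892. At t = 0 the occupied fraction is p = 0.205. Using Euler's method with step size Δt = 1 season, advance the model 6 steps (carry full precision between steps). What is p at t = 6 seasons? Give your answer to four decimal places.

Update rule: p ← p + [c·p·(h−p) − e·p]·Δt with Δt = 1.
step 1: Δp = +0.00656, p = 0.21156
step 2: Δp = +0.00641, p = 0.21796
step 3: Δp = +0.00623, p = 0.22420
step 4: Δp = +0.00605, p = 0.23024
step 5: Δp = +0.00584, p = 0.23609
step 6: Δp = +0.00563, p = 0.24172

0.2417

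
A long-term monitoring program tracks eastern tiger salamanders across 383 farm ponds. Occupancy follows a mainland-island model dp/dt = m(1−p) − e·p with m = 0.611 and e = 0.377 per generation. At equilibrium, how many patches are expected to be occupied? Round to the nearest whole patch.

p* = m/(m+e) = 0.611/0.9880 = 0.6184.
Expected occupied patches = N × p* = 383 × 0.6184 = 236.86 ≈ 237.

237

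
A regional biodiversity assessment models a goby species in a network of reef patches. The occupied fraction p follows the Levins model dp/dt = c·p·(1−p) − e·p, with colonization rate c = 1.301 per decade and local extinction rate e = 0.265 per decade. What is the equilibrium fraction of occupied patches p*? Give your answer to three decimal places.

Setting dp/dt = 0 and dividing through by p* gives c·(1−p*) = e.
So p* = 1 − e/c = 1 − 0.265/1.301 = 1 − 0.2037 = 0.7963.

0.796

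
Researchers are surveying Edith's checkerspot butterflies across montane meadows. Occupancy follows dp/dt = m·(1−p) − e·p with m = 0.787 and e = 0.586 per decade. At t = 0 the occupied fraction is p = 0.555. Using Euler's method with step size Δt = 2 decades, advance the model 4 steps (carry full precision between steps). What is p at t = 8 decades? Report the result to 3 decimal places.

Update rule: p ← p + [m·(1−p) − e·p]·Δt with Δt = 2.
p: 0.55500 → 0.60497  (Δp = +0.04997)
p: 0.60497 → 0.51772  (Δp = -0.08725)
p: 0.51772 → 0.67006  (Δp = +0.15233)
p: 0.67006 → 0.40408  (Δp = -0.26598)

0.404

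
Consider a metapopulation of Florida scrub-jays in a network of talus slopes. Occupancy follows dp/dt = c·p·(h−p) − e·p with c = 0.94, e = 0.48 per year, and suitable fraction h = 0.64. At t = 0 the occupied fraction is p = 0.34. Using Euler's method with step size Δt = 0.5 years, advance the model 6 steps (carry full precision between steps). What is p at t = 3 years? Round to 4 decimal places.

0.2204

Update rule: p ← p + [c·p·(h−p) − e·p]·Δt with Δt = 0.5.
step 1: Δp = -0.03366, p = 0.30634
step 2: Δp = -0.02548, p = 0.28086
step 3: Δp = -0.02000, p = 0.26086
step 4: Δp = -0.01612, p = 0.24474
step 5: Δp = -0.01327, p = 0.23147
step 6: Δp = -0.01111, p = 0.22036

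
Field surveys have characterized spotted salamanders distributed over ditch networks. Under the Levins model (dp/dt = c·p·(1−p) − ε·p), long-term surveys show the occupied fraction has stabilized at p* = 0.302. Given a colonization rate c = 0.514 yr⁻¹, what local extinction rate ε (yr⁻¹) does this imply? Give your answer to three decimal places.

At equilibrium c(1−p*) = ε.
ε = 0.514 × (1 − 0.302) = 0.514 × 0.6980 = 0.3588.

0.359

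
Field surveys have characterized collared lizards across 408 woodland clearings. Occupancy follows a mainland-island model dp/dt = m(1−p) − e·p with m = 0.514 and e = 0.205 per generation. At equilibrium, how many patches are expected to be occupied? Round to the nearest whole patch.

292

p* = m/(m+e) = 0.514/0.7190 = 0.7149.
Expected occupied patches = N × p* = 408 × 0.7149 = 291.67 ≈ 292.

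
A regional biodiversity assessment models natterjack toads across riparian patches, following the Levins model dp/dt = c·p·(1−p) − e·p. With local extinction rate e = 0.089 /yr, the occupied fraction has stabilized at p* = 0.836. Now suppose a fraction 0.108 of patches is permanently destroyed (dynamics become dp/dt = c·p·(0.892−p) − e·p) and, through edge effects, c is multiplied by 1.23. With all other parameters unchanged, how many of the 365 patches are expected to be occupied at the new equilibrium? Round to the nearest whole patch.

Balance c(1−p*) = e gives c = e/(1 − 0.83600) = 0.089/0.16400 = 0.54268.
New p* = 0.892 − e/c = 0.892 − 0.08900/0.66750 = 0.75867.
Expected occupied = 365 × 0.75867 = 276.91 ≈ 277.

277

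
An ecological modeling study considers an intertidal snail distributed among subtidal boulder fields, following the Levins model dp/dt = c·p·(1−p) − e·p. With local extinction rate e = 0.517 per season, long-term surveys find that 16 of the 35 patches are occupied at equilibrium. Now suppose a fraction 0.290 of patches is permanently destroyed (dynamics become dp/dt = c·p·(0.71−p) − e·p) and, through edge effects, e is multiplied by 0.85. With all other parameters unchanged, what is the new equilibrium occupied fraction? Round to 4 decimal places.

Observed p* = 16/35 = 0.45714.
Balance c(1−p*) = e gives c = e/(1 − 0.45714) = 0.517/0.54286 = 0.95236.
New p* = 0.71 − e/c = 0.71 − 0.43945/0.95236 = 0.24857.

0.2486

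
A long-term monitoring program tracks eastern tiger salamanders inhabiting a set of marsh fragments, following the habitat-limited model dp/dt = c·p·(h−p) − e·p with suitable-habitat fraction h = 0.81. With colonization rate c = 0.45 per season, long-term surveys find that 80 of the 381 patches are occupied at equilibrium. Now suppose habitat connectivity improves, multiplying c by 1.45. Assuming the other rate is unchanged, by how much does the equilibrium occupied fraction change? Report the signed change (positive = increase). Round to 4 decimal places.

Observed p* = 80/381 = 0.20997.
Balance c(h−p*) = e gives e = 0.45×(0.81 − 0.20997) = 0.27001.
New p* = 0.81 − e/c = 0.81 − 0.27001/0.65250 = 0.39619.
Δp* = 0.39619 − 0.20997 = +0.18622.

0.1862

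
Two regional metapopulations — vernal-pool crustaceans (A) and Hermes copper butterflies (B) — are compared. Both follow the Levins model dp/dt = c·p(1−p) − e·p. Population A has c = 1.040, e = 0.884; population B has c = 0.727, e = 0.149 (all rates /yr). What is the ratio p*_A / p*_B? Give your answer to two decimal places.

A: p*_A = 1 − 0.884/1.040 = 0.1500.
B: p*_B = 1 − 0.149/0.727 = 0.7950.
p*_A / p*_B = 0.1500/0.7950 = 0.1887.

0.19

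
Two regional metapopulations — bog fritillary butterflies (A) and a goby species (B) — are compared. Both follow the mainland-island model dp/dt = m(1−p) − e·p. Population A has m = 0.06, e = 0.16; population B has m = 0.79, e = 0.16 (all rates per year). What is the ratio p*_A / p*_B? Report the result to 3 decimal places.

A: p*_A = m/(m+e) = 0.06/0.2200 = 0.2727.
B: p*_B = 0.79/0.9500 = 0.8316.
p*_A / p*_B = 0.2727/0.8316 = 0.3280.

0.328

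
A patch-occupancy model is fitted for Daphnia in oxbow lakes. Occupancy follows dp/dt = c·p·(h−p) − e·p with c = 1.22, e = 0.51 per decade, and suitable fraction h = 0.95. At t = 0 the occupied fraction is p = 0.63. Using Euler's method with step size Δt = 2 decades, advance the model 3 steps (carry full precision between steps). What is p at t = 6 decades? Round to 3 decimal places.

Update rule: p ← p + [c·p·(h−p) − e·p]·Δt with Δt = 2.
  1  |  dp/dt·Δt = -0.150696  |  p_1 = 0.479304
  2  |  dp/dt·Δt = +0.061590  |  p_2 = 0.540894
  3  |  dp/dt·Δt = -0.011781  |  p_3 = 0.529113

0.529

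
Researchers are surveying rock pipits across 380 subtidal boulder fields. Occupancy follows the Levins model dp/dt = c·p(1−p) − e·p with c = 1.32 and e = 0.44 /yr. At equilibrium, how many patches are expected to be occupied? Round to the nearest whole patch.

p* = 1 − e/c = 1 − 0.44/1.32 = 0.6667.
Expected occupied patches = N × p* = 380 × 0.6667 = 253.33 ≈ 253.

253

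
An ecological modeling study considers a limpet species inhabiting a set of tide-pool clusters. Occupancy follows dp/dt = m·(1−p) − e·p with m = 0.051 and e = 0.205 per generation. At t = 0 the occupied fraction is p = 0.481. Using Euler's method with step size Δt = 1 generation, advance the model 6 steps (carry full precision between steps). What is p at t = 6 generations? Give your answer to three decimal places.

Update rule: p ← p + [m·(1−p) − e·p]·Δt with Δt = 1.
step 1: Δp = -0.07214, p = 0.40886
step 2: Δp = -0.05367, p = 0.35519
step 3: Δp = -0.03993, p = 0.31526
step 4: Δp = -0.02971, p = 0.28556
step 5: Δp = -0.02210, p = 0.26345
step 6: Δp = -0.01644, p = 0.24701

0.247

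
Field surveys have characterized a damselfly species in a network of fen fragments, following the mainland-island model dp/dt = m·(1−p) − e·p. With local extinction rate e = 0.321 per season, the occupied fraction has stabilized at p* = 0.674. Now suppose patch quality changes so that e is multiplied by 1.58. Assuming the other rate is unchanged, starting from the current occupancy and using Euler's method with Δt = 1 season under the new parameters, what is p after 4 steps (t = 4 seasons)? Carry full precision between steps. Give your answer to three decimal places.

0.567

Balance m(1−p*) = e·p* gives m = e·p*/(1−p*) = 0.321×0.67400/0.32600 = 0.66366.
Starting from p₀ = 0.67400; update p ← p + (dp/dt)·Δt with the new parameters.
t = 1: p = 0.67400 + (-0.12549) = 0.54851
t = 2: p = 0.54851 + (+0.02144) = 0.56995
t = 3: p = 0.56995 + (-0.00366) = 0.56629
t = 4: p = 0.56629 + (+0.00063) = 0.56692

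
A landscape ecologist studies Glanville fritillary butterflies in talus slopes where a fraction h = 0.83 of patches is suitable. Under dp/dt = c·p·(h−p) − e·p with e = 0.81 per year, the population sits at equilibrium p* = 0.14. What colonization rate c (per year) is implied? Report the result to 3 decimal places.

1.174

At equilibrium c(h−p*) = e, so c = e/(h−p*).
c = 0.81/(0.83 − 0.14) = 0.81/0.6900 = 1.1739.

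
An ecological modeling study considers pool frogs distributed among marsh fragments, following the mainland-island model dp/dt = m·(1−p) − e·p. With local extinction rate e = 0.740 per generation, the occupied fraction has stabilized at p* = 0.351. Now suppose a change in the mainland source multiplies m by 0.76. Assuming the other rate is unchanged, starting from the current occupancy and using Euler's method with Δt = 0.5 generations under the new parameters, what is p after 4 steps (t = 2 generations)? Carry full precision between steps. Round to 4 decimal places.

Balance m(1−p*) = e·p* gives m = e·p*/(1−p*) = 0.740×0.35100/0.64900 = 0.40022.
Starting from p₀ = 0.35100; update p ← p + (dp/dt)·Δt with the new parameters.
  1  |  dp/dt·Δt = -0.031169  |  p_1 = 0.319831
  2  |  dp/dt·Δt = -0.014896  |  p_2 = 0.304935
  3  |  dp/dt·Δt = -0.007119  |  p_3 = 0.297816
  4  |  dp/dt·Δt = -0.003402  |  p_4 = 0.294414

0.2944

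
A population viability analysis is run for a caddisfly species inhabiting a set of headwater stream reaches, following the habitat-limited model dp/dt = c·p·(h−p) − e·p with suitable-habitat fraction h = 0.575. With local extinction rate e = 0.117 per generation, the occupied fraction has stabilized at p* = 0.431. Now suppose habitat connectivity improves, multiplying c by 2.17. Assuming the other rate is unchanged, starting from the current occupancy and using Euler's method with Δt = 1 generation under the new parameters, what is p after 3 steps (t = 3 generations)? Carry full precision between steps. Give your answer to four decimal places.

0.5084

Balance c(h−p*) = e gives c = e/(0.575 − 0.43100) = 0.117/0.14400 = 0.81250.
Starting from p₀ = 0.43100; update p ← p + (dp/dt)·Δt with the new parameters.
t = 1: p = 0.43100 + (+0.05900) = 0.49000
t = 2: p = 0.49000 + (+0.01610) = 0.50610
t = 3: p = 0.50610 + (+0.00226) = 0.50837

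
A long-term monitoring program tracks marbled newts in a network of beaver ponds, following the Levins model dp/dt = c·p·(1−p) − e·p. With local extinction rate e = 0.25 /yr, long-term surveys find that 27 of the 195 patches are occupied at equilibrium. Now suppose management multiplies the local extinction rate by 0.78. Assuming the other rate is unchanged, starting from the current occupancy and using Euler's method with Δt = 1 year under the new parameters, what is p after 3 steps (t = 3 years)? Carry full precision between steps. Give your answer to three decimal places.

Observed p* = 27/195 = 0.13846.
Balance c(1−p*) = e gives c = e/(1 − 0.13846) = 0.25/0.86154 = 0.29018.
Starting from p₀ = 0.13846; update p ← p + (dp/dt)·Δt with the new parameters.
p: 0.13846 → 0.14608  (Δp = +0.00762)
p: 0.14608 → 0.15379  (Δp = +0.00771)
p: 0.15379 → 0.16156  (Δp = +0.00777)

0.162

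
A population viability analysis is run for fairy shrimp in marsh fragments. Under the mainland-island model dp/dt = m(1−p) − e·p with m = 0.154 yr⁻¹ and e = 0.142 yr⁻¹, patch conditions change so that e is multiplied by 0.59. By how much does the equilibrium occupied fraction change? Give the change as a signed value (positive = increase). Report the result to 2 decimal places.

0.13

Before: p* = 0.154/(0.154+0.142) = 0.5203.
After: m = 0.154, e = 0.08378; p* = 0.154/0.2378 = 0.6477.
Δp* = 0.6477 − 0.5203 = +0.1274.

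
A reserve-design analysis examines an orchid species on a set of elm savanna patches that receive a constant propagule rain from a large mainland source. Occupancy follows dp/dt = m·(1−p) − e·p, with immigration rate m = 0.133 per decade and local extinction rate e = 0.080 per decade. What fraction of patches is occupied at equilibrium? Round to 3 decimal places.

At equilibrium the propagule rain into empty patches balances local extinction: m(1−p*) = e·p*.
p* = m/(m+e) = 0.133/(0.133+0.080) = 0.133/0.2130 = 0.6244.

0.624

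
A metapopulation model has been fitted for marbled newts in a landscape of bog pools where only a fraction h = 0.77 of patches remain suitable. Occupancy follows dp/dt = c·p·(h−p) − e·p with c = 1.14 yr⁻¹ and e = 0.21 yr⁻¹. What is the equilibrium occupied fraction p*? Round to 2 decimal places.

0.59

Setting dp/dt = 0 and dividing by p* gives c·(h−p*) = e.
So p* = h − e/c = 0.77 − 0.21/1.14 = 0.77 − 0.1842 = 0.5858.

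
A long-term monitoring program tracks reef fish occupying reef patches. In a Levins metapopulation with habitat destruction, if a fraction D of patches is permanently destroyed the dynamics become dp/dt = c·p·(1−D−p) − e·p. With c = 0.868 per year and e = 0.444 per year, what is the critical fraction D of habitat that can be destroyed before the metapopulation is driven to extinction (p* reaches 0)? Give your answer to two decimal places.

The nontrivial equilibrium is p* = (1−D) − e/c; extinction occurs when this hits zero.
So D_crit = 1 − e/c = 1 − 0.444/0.868 = 1 − 0.5115 = 0.4885.
This equals the undisturbed p*, a classic result of Lande's extension.

0.49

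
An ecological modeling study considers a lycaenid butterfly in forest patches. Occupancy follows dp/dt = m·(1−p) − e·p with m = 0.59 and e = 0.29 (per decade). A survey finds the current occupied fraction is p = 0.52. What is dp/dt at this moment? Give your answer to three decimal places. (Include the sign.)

0.132

Colonization term: m·(1−p) = 0.59×0.4800 = 0.28320.
Extinction term: e·p = 0.15080.
dp/dt = 0.28320 − 0.15080 = 0.13240.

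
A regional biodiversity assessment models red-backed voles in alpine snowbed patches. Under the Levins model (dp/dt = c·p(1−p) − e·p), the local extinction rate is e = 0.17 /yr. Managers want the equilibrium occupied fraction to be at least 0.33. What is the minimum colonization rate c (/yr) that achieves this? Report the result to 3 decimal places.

0.254

p* = 1 − e/c ≥ 0.33 requires e/c ≤ 0.6700, i.e. c ≥ e/0.6700.
c_min = 0.17/0.6700 = 0.2537.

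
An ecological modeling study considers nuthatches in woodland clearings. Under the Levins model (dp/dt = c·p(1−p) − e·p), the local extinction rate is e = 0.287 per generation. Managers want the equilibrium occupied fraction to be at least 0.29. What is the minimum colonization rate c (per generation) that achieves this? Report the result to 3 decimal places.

p* = 1 − e/c ≥ 0.29 requires e/c ≤ 0.7100, i.e. c ≥ e/0.7100.
c_min = 0.287/0.7100 = 0.4042.

0.404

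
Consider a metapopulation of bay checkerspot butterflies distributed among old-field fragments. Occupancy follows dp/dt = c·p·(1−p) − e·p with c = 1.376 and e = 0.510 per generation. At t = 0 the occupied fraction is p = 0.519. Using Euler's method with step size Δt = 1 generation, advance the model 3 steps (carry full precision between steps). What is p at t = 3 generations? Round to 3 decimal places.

Update rule: p ← p + [c·p·(1−p) − e·p]·Δt with Δt = 1.
t = 1: p = 0.51900 + (+0.07881) = 0.59781
t = 2: p = 0.59781 + (+0.02595) = 0.62376
t = 3: p = 0.62376 + (+0.00480) = 0.62857

0.629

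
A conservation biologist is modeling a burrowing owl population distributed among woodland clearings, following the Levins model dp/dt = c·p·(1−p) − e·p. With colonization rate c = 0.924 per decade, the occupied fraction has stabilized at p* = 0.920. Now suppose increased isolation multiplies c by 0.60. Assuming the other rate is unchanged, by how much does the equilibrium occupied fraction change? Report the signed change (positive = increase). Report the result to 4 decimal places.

Balance c(1−p*) = e gives e = 0.924×(1 − 0.92000) = 0.07392.
New p* = 1 − e/c = 1 − 0.07392/0.55440 = 0.86667.
Δp* = 0.86667 − 0.92000 = -0.05333.

-0.0533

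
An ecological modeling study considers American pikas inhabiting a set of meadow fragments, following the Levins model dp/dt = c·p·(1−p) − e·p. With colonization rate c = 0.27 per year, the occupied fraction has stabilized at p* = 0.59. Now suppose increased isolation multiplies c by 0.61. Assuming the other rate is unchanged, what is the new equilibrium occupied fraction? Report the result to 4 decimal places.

Balance c(1−p*) = e gives e = 0.27×(1 − 0.59000) = 0.11070.
New p* = 1 − e/c = 1 − 0.11070/0.16470 = 0.32787.

0.3279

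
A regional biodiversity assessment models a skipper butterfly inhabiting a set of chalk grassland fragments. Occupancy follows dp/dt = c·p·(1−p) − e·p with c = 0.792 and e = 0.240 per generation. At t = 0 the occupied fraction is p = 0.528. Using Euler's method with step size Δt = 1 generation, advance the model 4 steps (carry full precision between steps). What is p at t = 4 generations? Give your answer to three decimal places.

0.685

Update rule: p ← p + [c·p·(1−p) − e·p]·Δt with Δt = 1.
p: 0.52800 → 0.59866  (Δp = +0.07066)
p: 0.59866 → 0.64527  (Δp = +0.04661)
p: 0.64527 → 0.67169  (Δp = +0.02642)
p: 0.67169 → 0.68514  (Δp = +0.01345)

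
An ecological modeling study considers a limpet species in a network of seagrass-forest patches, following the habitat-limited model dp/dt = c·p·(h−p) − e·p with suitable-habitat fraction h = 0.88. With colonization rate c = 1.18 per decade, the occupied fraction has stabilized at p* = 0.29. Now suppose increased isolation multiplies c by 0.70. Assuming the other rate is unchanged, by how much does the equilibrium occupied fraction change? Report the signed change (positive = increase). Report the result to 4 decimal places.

-0.2529

Balance c(h−p*) = e gives e = 1.18×(0.88 − 0.29000) = 0.69620.
New p* = 0.88 − e/c = 0.88 − 0.69620/0.82600 = 0.03714.
Δp* = 0.03714 − 0.29000 = -0.25286.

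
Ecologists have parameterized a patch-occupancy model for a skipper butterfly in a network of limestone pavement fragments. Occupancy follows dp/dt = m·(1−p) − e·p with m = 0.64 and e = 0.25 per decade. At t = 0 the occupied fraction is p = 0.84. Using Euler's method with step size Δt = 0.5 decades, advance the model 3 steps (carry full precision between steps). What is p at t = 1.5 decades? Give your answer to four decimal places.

0.7398

Update rule: p ← p + [m·(1−p) − e·p]·Δt with Δt = 0.5.
p: 0.84000 → 0.78620  (Δp = -0.05380)
p: 0.78620 → 0.75634  (Δp = -0.02986)
p: 0.75634 → 0.73977  (Δp = -0.01657)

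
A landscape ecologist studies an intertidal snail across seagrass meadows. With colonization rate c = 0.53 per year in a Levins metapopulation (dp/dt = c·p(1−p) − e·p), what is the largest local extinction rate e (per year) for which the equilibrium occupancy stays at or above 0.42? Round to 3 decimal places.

1 − e/c ≥ 0.42 ⇒ e ≤ c(1 − 0.42) = 0.53 × 0.5800.
e_max = 0.3074.

0.307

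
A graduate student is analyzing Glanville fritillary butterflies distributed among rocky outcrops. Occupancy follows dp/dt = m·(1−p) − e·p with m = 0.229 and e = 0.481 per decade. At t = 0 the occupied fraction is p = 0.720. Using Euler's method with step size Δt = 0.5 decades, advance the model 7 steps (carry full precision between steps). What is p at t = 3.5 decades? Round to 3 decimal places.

0.341

Update rule: p ← p + [m·(1−p) − e·p]·Δt with Δt = 0.5.
p: 0.72000 → 0.57890  (Δp = -0.14110)
p: 0.57890 → 0.48789  (Δp = -0.09101)
p: 0.48789 → 0.42919  (Δp = -0.05870)
p: 0.42919 → 0.39133  (Δp = -0.03786)
p: 0.39133 → 0.36691  (Δp = -0.02442)
p: 0.36691 → 0.35115  (Δp = -0.01575)
p: 0.35115 → 0.34099  (Δp = -0.01016)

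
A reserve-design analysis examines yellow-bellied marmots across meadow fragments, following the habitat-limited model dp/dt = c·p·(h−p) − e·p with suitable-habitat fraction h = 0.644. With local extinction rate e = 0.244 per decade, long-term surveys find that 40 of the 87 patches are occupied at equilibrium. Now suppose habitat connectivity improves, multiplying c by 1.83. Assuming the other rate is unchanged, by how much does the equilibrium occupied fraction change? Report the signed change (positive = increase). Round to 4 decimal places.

Observed p* = 40/87 = 0.45977.
Balance c(h−p*) = e gives c = e/(0.644 − 0.45977) = 0.244/0.18423 = 1.32443.
New p* = 0.644 − e/c = 0.644 − 0.24400/2.42371 = 0.54333.
Δp* = 0.54333 − 0.45977 = +0.08356.

0.0836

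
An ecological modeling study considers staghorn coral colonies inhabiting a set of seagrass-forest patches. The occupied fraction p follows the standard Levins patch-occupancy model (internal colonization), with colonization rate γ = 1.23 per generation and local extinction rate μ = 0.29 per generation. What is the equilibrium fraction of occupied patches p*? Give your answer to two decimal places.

0.76

At equilibrium, colonization balances extinction: γ·p*·(1−p*) = μ·p*.
So p* = 1 − μ/γ = 1 − 0.29/1.23 = 1 − 0.2358 = 0.7642.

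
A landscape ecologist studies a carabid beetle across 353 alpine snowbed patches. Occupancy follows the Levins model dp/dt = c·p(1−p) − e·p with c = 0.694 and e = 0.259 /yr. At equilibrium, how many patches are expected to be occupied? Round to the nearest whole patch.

221

p* = 1 − e/c = 1 − 0.259/0.694 = 0.6268.
Expected occupied patches = N × p* = 353 × 0.6268 = 221.26 ≈ 221.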